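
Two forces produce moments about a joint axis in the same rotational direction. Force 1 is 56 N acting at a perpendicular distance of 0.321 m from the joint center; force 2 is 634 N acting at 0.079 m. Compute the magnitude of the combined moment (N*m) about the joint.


M = F1 * d1 + F2 * d2
M = 56 * 0.321 + 634 * 0.079
M = 17.9760 + 50.0860
M = 68.0620


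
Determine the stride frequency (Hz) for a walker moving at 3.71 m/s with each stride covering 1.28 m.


f = v / stride_length
f = 3.71 / 1.28
f = 2.8984


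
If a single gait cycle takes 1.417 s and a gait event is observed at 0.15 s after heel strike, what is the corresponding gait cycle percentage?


pct = (event_time / cycle_time) * 100
pct = (0.15 / 1.417) * 100
ratio = 0.1059
pct = 10.5857


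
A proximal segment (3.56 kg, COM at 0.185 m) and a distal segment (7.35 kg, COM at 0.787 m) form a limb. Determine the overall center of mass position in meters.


COM = (m1*x1 + m2*x2) / (m1 + m2)
COM = (3.56*0.185 + 7.35*0.787) / (3.56 + 7.35)
Numerator = 6.4430
Denominator = 10.9100
COM = 0.5906


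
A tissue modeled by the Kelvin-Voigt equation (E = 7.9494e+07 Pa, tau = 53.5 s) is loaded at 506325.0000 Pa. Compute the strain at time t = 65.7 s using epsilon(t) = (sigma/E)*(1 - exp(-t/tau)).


epsilon(t) = (sigma/E) * (1 - exp(-t/tau))
sigma/E = 506325.0000 / 7.9494e+07 = 0.0064
exp(-t/tau) = exp(-65.7 / 53.5) = 0.2929
epsilon = 0.0064 * (1 - 0.2929)
epsilon = 0.0045


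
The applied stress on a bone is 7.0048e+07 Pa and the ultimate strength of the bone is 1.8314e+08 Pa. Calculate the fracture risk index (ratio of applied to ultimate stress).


FRI = applied / ultimate
FRI = 7.0048e+07 / 1.8314e+08
FRI = 0.3825


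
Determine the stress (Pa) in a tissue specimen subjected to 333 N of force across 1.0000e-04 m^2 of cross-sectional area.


stress = F / A
stress = 333 / 1.0000e-04
stress = 3.3300e+06


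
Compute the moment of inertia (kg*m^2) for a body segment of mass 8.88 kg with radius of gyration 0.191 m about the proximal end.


I = m * k^2
I = 8.88 * 0.191^2
k^2 = 0.0365
I = 0.3240


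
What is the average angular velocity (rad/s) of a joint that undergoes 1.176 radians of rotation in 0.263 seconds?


omega = delta_theta / delta_t
omega = 1.176 / 0.263
omega = 4.4715


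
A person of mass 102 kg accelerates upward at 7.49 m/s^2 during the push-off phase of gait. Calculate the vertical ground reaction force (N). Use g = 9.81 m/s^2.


GRF = m * (g + a)
GRF = 102 * (9.81 + 7.49)
GRF = 102 * 17.3000
GRF = 1764.6000


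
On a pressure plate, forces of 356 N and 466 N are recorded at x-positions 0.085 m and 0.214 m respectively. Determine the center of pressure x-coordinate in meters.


COP_x = (F1*x1 + F2*x2) / (F1 + F2)
COP_x = (356*0.085 + 466*0.214) / (356 + 466)
Numerator = 129.9840
Denominator = 822
COP_x = 0.1581


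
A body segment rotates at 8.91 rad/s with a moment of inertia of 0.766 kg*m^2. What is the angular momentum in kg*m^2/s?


L = I * omega
L = 0.766 * 8.91
L = 6.8251


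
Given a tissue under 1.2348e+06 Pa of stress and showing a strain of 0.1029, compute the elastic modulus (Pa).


E = stress / strain
E = 1.2348e+06 / 0.1029
E = 1.2000e+07


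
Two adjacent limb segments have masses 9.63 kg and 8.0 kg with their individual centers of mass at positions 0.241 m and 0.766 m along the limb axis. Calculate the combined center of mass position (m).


COM = (m1*x1 + m2*x2) / (m1 + m2)
COM = (9.63*0.241 + 8.0*0.766) / (9.63 + 8.0)
Numerator = 8.4488
Denominator = 17.6300
COM = 0.4792


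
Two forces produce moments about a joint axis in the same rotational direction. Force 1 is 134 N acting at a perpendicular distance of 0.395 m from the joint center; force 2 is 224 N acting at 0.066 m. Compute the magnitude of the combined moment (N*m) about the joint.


M = F1 * d1 + F2 * d2
M = 134 * 0.395 + 224 * 0.066
M = 52.9300 + 14.7840
M = 67.7140


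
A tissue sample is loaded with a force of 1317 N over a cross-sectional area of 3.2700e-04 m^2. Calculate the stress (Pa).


stress = F / A
stress = 1317 / 3.2700e-04
stress = 4.0275e+06


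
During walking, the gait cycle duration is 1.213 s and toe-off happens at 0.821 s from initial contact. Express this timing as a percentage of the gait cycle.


pct = (event_time / cycle_time) * 100
pct = (0.821 / 1.213) * 100
ratio = 0.6768
pct = 67.6834


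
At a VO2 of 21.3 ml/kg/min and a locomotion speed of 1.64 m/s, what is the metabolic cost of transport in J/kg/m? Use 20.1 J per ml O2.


Power per kg = VO2 * 20.1 / 60
Power per kg = 21.3 * 20.1 / 60 = 7.1355 W/kg
Cost = power_per_kg / speed
Cost = 7.1355 / 1.64
Cost = 4.3509


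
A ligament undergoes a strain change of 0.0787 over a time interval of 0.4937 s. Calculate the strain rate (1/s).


strain_rate = delta_strain / delta_t
strain_rate = 0.0787 / 0.4937
strain_rate = 0.1594


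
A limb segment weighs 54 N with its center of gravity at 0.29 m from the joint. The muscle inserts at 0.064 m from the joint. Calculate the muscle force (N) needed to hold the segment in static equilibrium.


F_muscle = W * d_load / d_muscle
F_muscle = 54 * 0.29 / 0.064
Numerator = 15.6600
F_muscle = 244.6875


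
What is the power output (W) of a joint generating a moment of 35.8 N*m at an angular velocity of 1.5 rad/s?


P = M * omega
P = 35.8 * 1.5
P = 53.7000


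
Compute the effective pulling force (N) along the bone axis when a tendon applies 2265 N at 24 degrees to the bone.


F_eff = F_tendon * cos(theta)
theta = 24 deg = 0.4189 rad
cos(theta) = 0.9135
F_eff = 2265 * 0.9135
F_eff = 2069.1805


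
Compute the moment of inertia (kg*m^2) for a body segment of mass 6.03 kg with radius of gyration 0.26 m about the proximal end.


I = m * k^2
I = 6.03 * 0.26^2
k^2 = 0.0676
I = 0.4076


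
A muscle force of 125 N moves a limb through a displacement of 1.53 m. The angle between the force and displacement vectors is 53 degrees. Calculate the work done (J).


W = F * d * cos(theta)
theta = 53 deg = 0.9250 rad
cos(theta) = 0.6018
W = 125 * 1.53 * 0.6018
W = 115.0971


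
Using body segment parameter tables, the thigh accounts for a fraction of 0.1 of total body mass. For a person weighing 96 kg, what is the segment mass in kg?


m_segment = body_mass * fraction
m_segment = 96 * 0.1
m_segment = 9.6000


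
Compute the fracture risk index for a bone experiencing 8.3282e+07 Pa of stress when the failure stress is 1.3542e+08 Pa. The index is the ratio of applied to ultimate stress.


FRI = applied / ultimate
FRI = 8.3282e+07 / 1.3542e+08
FRI = 0.6150


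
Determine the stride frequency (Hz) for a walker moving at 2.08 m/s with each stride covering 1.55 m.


f = v / stride_length
f = 2.08 / 1.55
f = 1.3419


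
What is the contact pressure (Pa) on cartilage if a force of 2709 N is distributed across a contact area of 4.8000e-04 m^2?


P = F / A
P = 2709 / 4.8000e-04
P = 5.6438e+06


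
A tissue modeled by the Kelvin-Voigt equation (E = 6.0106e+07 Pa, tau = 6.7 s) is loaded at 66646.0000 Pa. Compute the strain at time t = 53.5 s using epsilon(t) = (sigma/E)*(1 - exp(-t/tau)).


epsilon(t) = (sigma/E) * (1 - exp(-t/tau))
sigma/E = 66646.0000 / 6.0106e+07 = 0.0011
exp(-t/tau) = exp(-53.5 / 6.7) = 3.4051e-04
epsilon = 0.0011 * (1 - 3.4051e-04)
epsilon = 0.0011


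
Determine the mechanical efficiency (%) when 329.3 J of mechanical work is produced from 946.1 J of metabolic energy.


eta = (W_mech / E_meta) * 100
eta = (329.3 / 946.1) * 100
ratio = 0.3481
eta = 34.8060


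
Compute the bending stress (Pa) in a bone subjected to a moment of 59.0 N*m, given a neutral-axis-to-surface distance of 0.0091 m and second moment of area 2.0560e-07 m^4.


sigma = M * c / I
sigma = 59.0 * 0.0091 / 2.0560e-07
M * c = 0.5369
sigma = 2.6114e+06


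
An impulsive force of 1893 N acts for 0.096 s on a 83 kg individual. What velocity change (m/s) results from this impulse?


J = F * dt = 1893 * 0.096 = 181.7280 N*s
delta_v = J / m
delta_v = 181.7280 / 83
delta_v = 2.1895


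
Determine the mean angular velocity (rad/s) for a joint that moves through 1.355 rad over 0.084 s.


omega = delta_theta / delta_t
omega = 1.355 / 0.084
omega = 16.1310


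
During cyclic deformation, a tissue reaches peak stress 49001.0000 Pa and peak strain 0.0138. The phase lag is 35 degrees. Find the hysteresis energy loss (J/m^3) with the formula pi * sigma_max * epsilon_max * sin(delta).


E_loss = pi * sigma_max * epsilon_max * sin(delta)
delta = 35 deg = 0.6109 rad
sin(delta) = 0.5736
E_loss = pi * 49001.0000 * 0.0138 * 0.5736
E_loss = 1218.4991


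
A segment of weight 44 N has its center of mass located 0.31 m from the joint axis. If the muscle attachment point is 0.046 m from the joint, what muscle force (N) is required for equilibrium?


F_muscle = W * d_load / d_muscle
F_muscle = 44 * 0.31 / 0.046
Numerator = 13.6400
F_muscle = 296.5217


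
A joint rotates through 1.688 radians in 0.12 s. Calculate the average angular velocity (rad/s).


omega = delta_theta / delta_t
omega = 1.688 / 0.12
omega = 14.0667


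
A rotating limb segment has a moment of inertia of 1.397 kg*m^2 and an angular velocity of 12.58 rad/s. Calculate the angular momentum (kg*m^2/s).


L = I * omega
L = 1.397 * 12.58
L = 17.5743


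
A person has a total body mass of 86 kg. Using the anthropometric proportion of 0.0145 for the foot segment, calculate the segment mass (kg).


m_segment = body_mass * fraction
m_segment = 86 * 0.0145
m_segment = 1.2470


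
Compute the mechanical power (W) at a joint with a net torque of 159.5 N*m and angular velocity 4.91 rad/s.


P = M * omega
P = 159.5 * 4.91
P = 783.1450


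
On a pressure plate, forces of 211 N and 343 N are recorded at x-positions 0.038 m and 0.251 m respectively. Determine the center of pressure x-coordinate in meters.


COP_x = (F1*x1 + F2*x2) / (F1 + F2)
COP_x = (211*0.038 + 343*0.251) / (211 + 343)
Numerator = 94.1110
Denominator = 554
COP_x = 0.1699


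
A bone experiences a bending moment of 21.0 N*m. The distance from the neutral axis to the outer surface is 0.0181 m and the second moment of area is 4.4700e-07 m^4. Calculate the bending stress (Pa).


sigma = M * c / I
sigma = 21.0 * 0.0181 / 4.4700e-07
M * c = 0.3801
sigma = 850335.5705


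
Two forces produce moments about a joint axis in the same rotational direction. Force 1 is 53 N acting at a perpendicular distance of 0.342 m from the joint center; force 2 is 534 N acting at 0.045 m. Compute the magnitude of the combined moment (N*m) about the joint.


M = F1 * d1 + F2 * d2
M = 53 * 0.342 + 534 * 0.045
M = 18.1260 + 24.0300
M = 42.1560


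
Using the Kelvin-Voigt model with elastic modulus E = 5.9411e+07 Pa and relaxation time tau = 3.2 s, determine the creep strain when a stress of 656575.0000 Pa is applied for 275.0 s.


epsilon(t) = (sigma/E) * (1 - exp(-t/tau))
sigma/E = 656575.0000 / 5.9411e+07 = 0.0111
exp(-t/tau) = exp(-275.0 / 3.2) = 4.7623e-38
epsilon = 0.0111 * (1 - 4.7623e-38)
epsilon = 0.0111


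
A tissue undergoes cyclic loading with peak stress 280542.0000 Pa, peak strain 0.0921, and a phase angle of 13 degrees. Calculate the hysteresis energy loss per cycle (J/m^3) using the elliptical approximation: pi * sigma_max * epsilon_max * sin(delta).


E_loss = pi * sigma_max * epsilon_max * sin(delta)
delta = 13 deg = 0.2269 rad
sin(delta) = 0.2250
E_loss = pi * 280542.0000 * 0.0921 * 0.2250
E_loss = 18259.7751


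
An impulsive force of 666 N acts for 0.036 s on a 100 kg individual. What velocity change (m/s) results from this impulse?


J = F * dt = 666 * 0.036 = 23.9760 N*s
delta_v = J / m
delta_v = 23.9760 / 100
delta_v = 0.2398


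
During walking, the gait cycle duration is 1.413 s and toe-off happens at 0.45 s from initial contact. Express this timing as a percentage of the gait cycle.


pct = (event_time / cycle_time) * 100
pct = (0.45 / 1.413) * 100
ratio = 0.3185
pct = 31.8471


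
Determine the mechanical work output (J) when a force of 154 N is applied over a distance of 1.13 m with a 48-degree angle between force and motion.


W = F * d * cos(theta)
theta = 48 deg = 0.8378 rad
cos(theta) = 0.6691
W = 154 * 1.13 * 0.6691
W = 116.4421


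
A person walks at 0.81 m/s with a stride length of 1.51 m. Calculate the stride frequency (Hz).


f = v / stride_length
f = 0.81 / 1.51
f = 0.5364


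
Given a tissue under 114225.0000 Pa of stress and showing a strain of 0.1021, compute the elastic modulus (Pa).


E = stress / strain
E = 114225.0000 / 0.1021
E = 1.1188e+06


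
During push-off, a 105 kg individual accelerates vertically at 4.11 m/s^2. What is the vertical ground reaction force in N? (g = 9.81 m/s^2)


GRF = m * (g + a)
GRF = 105 * (9.81 + 4.11)
GRF = 105 * 13.9200
GRF = 1461.6000


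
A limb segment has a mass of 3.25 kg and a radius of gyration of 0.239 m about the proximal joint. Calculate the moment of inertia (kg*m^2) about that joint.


I = m * k^2
I = 3.25 * 0.239^2
k^2 = 0.0571
I = 0.1856


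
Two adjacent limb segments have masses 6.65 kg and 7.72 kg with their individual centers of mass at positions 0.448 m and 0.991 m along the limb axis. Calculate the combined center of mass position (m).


COM = (m1*x1 + m2*x2) / (m1 + m2)
COM = (6.65*0.448 + 7.72*0.991) / (6.65 + 7.72)
Numerator = 10.6297
Denominator = 14.3700
COM = 0.7397


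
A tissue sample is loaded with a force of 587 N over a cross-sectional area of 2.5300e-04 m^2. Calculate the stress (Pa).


stress = F / A
stress = 587 / 2.5300e-04
stress = 2.3202e+06


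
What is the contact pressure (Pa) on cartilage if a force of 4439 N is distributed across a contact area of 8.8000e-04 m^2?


P = F / A
P = 4439 / 8.8000e-04
P = 5.0443e+06


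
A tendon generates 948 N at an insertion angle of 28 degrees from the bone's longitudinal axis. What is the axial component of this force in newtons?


F_eff = F_tendon * cos(theta)
theta = 28 deg = 0.4887 rad
cos(theta) = 0.8829
F_eff = 948 * 0.8829
F_eff = 837.0343


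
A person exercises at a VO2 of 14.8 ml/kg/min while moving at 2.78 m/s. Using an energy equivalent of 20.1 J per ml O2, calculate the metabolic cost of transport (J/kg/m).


Power per kg = VO2 * 20.1 / 60
Power per kg = 14.8 * 20.1 / 60 = 4.9580 W/kg
Cost = power_per_kg / speed
Cost = 4.9580 / 2.78
Cost = 1.7835


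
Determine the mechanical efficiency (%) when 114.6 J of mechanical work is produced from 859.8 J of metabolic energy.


eta = (W_mech / E_meta) * 100
eta = (114.6 / 859.8) * 100
ratio = 0.1333
eta = 13.3287


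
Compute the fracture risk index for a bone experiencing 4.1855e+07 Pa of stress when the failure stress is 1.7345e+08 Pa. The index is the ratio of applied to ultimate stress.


FRI = applied / ultimate
FRI = 4.1855e+07 / 1.7345e+08
FRI = 0.2413


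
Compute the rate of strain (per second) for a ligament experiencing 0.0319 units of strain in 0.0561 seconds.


strain_rate = delta_strain / delta_t
strain_rate = 0.0319 / 0.0561
strain_rate = 0.5686


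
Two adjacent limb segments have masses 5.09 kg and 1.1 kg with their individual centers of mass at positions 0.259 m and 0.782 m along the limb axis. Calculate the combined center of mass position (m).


COM = (m1*x1 + m2*x2) / (m1 + m2)
COM = (5.09*0.259 + 1.1*0.782) / (5.09 + 1.1)
Numerator = 2.1785
Denominator = 6.1900
COM = 0.3519


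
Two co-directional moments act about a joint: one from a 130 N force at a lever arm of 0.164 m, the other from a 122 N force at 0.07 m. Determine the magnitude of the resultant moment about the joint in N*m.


M = F1 * d1 + F2 * d2
M = 130 * 0.164 + 122 * 0.07
M = 21.3200 + 8.5400
M = 29.8600


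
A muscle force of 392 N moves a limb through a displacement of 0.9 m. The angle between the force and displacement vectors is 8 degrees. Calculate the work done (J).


W = F * d * cos(theta)
theta = 8 deg = 0.1396 rad
cos(theta) = 0.9903
W = 392 * 0.9 * 0.9903
W = 349.3666


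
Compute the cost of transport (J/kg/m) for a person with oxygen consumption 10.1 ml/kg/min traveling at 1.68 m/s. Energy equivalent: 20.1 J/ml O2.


Power per kg = VO2 * 20.1 / 60
Power per kg = 10.1 * 20.1 / 60 = 3.3835 W/kg
Cost = power_per_kg / speed
Cost = 3.3835 / 1.68
Cost = 2.0140


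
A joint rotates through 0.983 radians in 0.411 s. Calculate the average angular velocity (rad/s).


omega = delta_theta / delta_t
omega = 0.983 / 0.411
omega = 2.3917


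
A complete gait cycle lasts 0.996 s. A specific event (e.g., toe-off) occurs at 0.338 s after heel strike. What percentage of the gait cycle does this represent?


pct = (event_time / cycle_time) * 100
pct = (0.338 / 0.996) * 100
ratio = 0.3394
pct = 33.9357


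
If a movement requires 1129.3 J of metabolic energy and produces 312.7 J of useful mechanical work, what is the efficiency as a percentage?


eta = (W_mech / E_meta) * 100
eta = (312.7 / 1129.3) * 100
ratio = 0.2769
eta = 27.6897


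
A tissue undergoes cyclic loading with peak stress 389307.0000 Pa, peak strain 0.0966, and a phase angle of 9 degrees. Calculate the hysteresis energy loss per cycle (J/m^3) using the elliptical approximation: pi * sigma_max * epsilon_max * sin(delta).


E_loss = pi * sigma_max * epsilon_max * sin(delta)
delta = 9 deg = 0.1571 rad
sin(delta) = 0.1564
E_loss = pi * 389307.0000 * 0.0966 * 0.1564
E_loss = 18482.1144


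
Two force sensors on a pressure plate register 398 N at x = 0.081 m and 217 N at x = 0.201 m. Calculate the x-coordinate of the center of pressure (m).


COP_x = (F1*x1 + F2*x2) / (F1 + F2)
COP_x = (398*0.081 + 217*0.201) / (398 + 217)
Numerator = 75.8550
Denominator = 615
COP_x = 0.1233


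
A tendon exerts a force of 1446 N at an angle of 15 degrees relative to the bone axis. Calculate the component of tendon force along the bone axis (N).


F_eff = F_tendon * cos(theta)
theta = 15 deg = 0.2618 rad
cos(theta) = 0.9659
F_eff = 1446 * 0.9659
F_eff = 1396.7287


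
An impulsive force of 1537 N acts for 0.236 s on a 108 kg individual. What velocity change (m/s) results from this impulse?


J = F * dt = 1537 * 0.236 = 362.7320 N*s
delta_v = J / m
delta_v = 362.7320 / 108
delta_v = 3.3586


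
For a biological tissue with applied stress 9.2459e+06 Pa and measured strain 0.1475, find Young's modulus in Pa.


E = stress / strain
E = 9.2459e+06 / 0.1475
E = 6.2684e+07


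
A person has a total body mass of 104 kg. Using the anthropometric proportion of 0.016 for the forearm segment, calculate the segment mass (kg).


m_segment = body_mass * fraction
m_segment = 104 * 0.016
m_segment = 1.6640


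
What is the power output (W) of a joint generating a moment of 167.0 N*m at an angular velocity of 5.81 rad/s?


P = M * omega
P = 167.0 * 5.81
P = 970.2700


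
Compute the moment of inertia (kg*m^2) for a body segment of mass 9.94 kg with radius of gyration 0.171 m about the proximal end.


I = m * k^2
I = 9.94 * 0.171^2
k^2 = 0.0292
I = 0.2907


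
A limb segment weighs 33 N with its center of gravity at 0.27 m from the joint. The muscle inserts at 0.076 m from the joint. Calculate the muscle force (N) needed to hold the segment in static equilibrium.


F_muscle = W * d_load / d_muscle
F_muscle = 33 * 0.27 / 0.076
Numerator = 8.9100
F_muscle = 117.2368


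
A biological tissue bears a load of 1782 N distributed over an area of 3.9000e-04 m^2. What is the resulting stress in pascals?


stress = F / A
stress = 1782 / 3.9000e-04
stress = 4.5692e+06


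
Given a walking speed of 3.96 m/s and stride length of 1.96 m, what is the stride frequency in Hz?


f = v / stride_length
f = 3.96 / 1.96
f = 2.0204


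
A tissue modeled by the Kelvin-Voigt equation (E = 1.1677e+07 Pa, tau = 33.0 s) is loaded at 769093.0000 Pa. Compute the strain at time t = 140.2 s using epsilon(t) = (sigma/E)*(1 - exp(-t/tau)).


epsilon(t) = (sigma/E) * (1 - exp(-t/tau))
sigma/E = 769093.0000 / 1.1677e+07 = 0.0659
exp(-t/tau) = exp(-140.2 / 33.0) = 0.0143
epsilon = 0.0659 * (1 - 0.0143)
epsilon = 0.0649


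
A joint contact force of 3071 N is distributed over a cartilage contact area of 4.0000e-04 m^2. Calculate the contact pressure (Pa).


P = F / A
P = 3071 / 4.0000e-04
P = 7.6775e+06


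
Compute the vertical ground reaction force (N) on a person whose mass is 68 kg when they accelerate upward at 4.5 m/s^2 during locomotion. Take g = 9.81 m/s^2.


GRF = m * (g + a)
GRF = 68 * (9.81 + 4.5)
GRF = 68 * 14.3100
GRF = 973.0800


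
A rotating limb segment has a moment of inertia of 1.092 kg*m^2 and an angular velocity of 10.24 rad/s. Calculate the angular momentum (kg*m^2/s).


L = I * omega
L = 1.092 * 10.24
L = 11.1821


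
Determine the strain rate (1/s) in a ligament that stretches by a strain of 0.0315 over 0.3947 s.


strain_rate = delta_strain / delta_t
strain_rate = 0.0315 / 0.3947
strain_rate = 0.0798


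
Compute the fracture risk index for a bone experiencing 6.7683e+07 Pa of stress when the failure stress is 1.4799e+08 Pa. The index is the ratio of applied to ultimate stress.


FRI = applied / ultimate
FRI = 6.7683e+07 / 1.4799e+08
FRI = 0.4573


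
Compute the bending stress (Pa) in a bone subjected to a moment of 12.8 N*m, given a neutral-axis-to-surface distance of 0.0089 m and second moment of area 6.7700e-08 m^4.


sigma = M * c / I
sigma = 12.8 * 0.0089 / 6.7700e-08
M * c = 0.1139
sigma = 1.6827e+06


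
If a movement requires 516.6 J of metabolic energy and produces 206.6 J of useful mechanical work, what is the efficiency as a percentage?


eta = (W_mech / E_meta) * 100
eta = (206.6 / 516.6) * 100
ratio = 0.3999
eta = 39.9923


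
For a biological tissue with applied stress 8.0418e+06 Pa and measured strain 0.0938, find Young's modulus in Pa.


E = stress / strain
E = 8.0418e+06 / 0.0938
E = 8.5733e+07


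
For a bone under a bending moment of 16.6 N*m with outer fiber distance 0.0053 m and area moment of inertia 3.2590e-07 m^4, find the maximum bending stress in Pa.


sigma = M * c / I
sigma = 16.6 * 0.0053 / 3.2590e-07
M * c = 0.0880
sigma = 269960.1105


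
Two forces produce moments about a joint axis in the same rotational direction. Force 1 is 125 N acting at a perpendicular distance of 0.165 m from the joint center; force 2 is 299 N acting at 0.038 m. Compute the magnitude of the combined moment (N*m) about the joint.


M = F1 * d1 + F2 * d2
M = 125 * 0.165 + 299 * 0.038
M = 20.6250 + 11.3620
M = 31.9870


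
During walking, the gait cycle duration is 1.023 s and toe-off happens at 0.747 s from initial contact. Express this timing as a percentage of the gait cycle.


pct = (event_time / cycle_time) * 100
pct = (0.747 / 1.023) * 100
ratio = 0.7302
pct = 73.0205


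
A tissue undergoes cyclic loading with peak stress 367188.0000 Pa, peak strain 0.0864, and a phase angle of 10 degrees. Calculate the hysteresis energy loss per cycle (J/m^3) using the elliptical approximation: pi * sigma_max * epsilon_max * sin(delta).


E_loss = pi * sigma_max * epsilon_max * sin(delta)
delta = 10 deg = 0.1745 rad
sin(delta) = 0.1736
E_loss = pi * 367188.0000 * 0.0864 * 0.1736
E_loss = 17307.0212


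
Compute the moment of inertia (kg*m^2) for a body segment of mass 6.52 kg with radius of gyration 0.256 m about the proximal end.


I = m * k^2
I = 6.52 * 0.256^2
k^2 = 0.0655
I = 0.4273


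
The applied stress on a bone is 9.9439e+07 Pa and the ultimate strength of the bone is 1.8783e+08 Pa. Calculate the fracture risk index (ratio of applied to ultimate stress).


FRI = applied / ultimate
FRI = 9.9439e+07 / 1.8783e+08
FRI = 0.5294


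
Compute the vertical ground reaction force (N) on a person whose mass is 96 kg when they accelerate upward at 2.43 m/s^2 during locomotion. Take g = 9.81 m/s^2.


GRF = m * (g + a)
GRF = 96 * (9.81 + 2.43)
GRF = 96 * 12.2400
GRF = 1175.0400


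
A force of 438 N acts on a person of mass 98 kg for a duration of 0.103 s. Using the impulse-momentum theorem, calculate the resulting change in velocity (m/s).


J = F * dt = 438 * 0.103 = 45.1140 N*s
delta_v = J / m
delta_v = 45.1140 / 98
delta_v = 0.4603


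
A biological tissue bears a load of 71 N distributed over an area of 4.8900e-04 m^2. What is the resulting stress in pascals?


stress = F / A
stress = 71 / 4.8900e-04
stress = 145194.2740


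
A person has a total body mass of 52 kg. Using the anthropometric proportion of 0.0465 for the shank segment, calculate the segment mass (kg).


m_segment = body_mass * fraction
m_segment = 52 * 0.0465
m_segment = 2.4180


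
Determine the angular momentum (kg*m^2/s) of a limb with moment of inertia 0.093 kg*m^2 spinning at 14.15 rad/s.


L = I * omega
L = 0.093 * 14.15
L = 1.3159


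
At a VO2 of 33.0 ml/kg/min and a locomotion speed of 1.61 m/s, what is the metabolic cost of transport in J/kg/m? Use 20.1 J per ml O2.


Power per kg = VO2 * 20.1 / 60
Power per kg = 33.0 * 20.1 / 60 = 11.0550 W/kg
Cost = power_per_kg / speed
Cost = 11.0550 / 1.61
Cost = 6.8665


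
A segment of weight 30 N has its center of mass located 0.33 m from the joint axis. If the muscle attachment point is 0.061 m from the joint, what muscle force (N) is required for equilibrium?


F_muscle = W * d_load / d_muscle
F_muscle = 30 * 0.33 / 0.061
Numerator = 9.9000
F_muscle = 162.2951


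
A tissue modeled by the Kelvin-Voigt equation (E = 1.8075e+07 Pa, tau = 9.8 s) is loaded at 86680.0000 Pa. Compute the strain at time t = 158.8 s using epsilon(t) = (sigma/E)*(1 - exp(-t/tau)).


epsilon(t) = (sigma/E) * (1 - exp(-t/tau))
sigma/E = 86680.0000 / 1.8075e+07 = 0.0048
exp(-t/tau) = exp(-158.8 / 9.8) = 9.1761e-08
epsilon = 0.0048 * (1 - 9.1761e-08)
epsilon = 0.0048


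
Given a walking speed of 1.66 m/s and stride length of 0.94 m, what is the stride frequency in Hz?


f = v / stride_length
f = 1.66 / 0.94
f = 1.7660


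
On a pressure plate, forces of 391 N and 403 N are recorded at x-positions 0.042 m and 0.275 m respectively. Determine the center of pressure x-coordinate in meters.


COP_x = (F1*x1 + F2*x2) / (F1 + F2)
COP_x = (391*0.042 + 403*0.275) / (391 + 403)
Numerator = 127.2470
Denominator = 794
COP_x = 0.1603


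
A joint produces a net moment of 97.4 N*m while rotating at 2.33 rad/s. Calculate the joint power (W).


P = M * omega
P = 97.4 * 2.33
P = 226.9420


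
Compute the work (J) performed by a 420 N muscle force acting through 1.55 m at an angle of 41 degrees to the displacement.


W = F * d * cos(theta)
theta = 41 deg = 0.7156 rad
cos(theta) = 0.7547
W = 420 * 1.55 * 0.7547
W = 491.3159


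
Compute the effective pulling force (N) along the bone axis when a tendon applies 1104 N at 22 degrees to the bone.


F_eff = F_tendon * cos(theta)
theta = 22 deg = 0.3840 rad
cos(theta) = 0.9272
F_eff = 1104 * 0.9272
F_eff = 1023.6110


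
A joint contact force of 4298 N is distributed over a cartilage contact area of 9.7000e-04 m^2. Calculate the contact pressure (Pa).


P = F / A
P = 4298 / 9.7000e-04
P = 4.4309e+06


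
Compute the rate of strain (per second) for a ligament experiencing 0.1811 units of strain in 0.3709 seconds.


strain_rate = delta_strain / delta_t
strain_rate = 0.1811 / 0.3709
strain_rate = 0.4883


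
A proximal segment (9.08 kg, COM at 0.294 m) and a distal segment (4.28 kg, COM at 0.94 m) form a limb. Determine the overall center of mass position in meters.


COM = (m1*x1 + m2*x2) / (m1 + m2)
COM = (9.08*0.294 + 4.28*0.94) / (9.08 + 4.28)
Numerator = 6.6927
Denominator = 13.3600
COM = 0.5010


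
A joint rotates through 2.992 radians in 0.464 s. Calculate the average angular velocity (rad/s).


omega = delta_theta / delta_t
omega = 2.992 / 0.464
omega = 6.4483


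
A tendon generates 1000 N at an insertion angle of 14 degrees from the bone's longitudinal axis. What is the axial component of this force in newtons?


F_eff = F_tendon * cos(theta)
theta = 14 deg = 0.2443 rad
cos(theta) = 0.9703
F_eff = 1000 * 0.9703
F_eff = 970.2957


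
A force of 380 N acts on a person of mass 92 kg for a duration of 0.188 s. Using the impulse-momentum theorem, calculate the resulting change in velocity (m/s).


J = F * dt = 380 * 0.188 = 71.4400 N*s
delta_v = J / m
delta_v = 71.4400 / 92
delta_v = 0.7765


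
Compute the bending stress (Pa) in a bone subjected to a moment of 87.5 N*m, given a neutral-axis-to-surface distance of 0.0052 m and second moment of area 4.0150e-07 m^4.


sigma = M * c / I
sigma = 87.5 * 0.0052 / 4.0150e-07
M * c = 0.4550
sigma = 1.1333e+06


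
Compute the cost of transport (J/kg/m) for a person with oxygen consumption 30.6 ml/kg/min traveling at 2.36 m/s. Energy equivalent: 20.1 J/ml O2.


Power per kg = VO2 * 20.1 / 60
Power per kg = 30.6 * 20.1 / 60 = 10.2510 W/kg
Cost = power_per_kg / speed
Cost = 10.2510 / 2.36
Cost = 4.3436


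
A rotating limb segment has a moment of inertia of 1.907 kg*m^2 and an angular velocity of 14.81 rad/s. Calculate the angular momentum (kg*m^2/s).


L = I * omega
L = 1.907 * 14.81
L = 28.2427


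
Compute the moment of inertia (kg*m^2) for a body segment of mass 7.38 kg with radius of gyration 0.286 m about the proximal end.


I = m * k^2
I = 7.38 * 0.286^2
k^2 = 0.0818
I = 0.6037


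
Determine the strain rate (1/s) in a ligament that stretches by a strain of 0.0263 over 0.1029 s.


strain_rate = delta_strain / delta_t
strain_rate = 0.0263 / 0.1029
strain_rate = 0.2556


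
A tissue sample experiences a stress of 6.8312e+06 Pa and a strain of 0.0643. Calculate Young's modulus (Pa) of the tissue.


E = stress / strain
E = 6.8312e+06 / 0.0643
E = 1.0624e+08


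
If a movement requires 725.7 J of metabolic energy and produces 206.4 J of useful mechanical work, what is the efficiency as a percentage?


eta = (W_mech / E_meta) * 100
eta = (206.4 / 725.7) * 100
ratio = 0.2844
eta = 28.4415


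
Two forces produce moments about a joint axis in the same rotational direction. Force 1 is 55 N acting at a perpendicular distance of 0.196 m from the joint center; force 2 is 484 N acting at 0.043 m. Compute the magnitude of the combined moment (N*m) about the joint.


M = F1 * d1 + F2 * d2
M = 55 * 0.196 + 484 * 0.043
M = 10.7800 + 20.8120
M = 31.5920


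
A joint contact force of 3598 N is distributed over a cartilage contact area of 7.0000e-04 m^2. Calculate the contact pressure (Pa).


P = F / A
P = 3598 / 7.0000e-04
P = 5.1400e+06


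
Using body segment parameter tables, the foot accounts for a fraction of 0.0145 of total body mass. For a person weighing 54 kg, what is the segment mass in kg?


m_segment = body_mass * fraction
m_segment = 54 * 0.0145
m_segment = 0.7830


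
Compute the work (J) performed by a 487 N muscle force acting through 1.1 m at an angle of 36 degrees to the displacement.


W = F * d * cos(theta)
theta = 36 deg = 0.6283 rad
cos(theta) = 0.8090
W = 487 * 1.1 * 0.8090
W = 433.3904


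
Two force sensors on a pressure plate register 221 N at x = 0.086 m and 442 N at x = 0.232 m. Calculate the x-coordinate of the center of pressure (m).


COP_x = (F1*x1 + F2*x2) / (F1 + F2)
COP_x = (221*0.086 + 442*0.232) / (221 + 442)
Numerator = 121.5500
Denominator = 663
COP_x = 0.1833


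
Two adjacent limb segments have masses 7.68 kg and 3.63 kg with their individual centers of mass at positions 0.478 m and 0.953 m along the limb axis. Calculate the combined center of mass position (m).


COM = (m1*x1 + m2*x2) / (m1 + m2)
COM = (7.68*0.478 + 3.63*0.953) / (7.68 + 3.63)
Numerator = 7.1304
Denominator = 11.3100
COM = 0.6305


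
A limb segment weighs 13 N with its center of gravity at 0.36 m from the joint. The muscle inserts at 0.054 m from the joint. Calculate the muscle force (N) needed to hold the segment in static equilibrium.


F_muscle = W * d_load / d_muscle
F_muscle = 13 * 0.36 / 0.054
Numerator = 4.6800
F_muscle = 86.6667


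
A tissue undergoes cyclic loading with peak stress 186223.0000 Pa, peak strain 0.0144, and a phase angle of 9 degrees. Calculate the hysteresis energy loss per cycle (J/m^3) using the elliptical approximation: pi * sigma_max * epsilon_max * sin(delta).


E_loss = pi * sigma_max * epsilon_max * sin(delta)
delta = 9 deg = 0.1571 rad
sin(delta) = 0.1564
E_loss = pi * 186223.0000 * 0.0144 * 0.1564
E_loss = 1317.8869


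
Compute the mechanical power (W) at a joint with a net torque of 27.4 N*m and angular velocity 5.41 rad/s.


P = M * omega
P = 27.4 * 5.41
P = 148.2340


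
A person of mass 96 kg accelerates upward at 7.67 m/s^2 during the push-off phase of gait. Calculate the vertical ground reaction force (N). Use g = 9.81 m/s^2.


GRF = m * (g + a)
GRF = 96 * (9.81 + 7.67)
GRF = 96 * 17.4800
GRF = 1678.0800


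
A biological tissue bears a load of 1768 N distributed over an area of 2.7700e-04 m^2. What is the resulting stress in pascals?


stress = F / A
stress = 1768 / 2.7700e-04
stress = 6.3827e+06


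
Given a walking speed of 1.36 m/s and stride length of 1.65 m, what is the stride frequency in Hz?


f = v / stride_length
f = 1.36 / 1.65
f = 0.8242


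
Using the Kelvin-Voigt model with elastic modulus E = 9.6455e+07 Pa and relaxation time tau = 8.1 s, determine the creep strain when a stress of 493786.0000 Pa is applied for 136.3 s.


epsilon(t) = (sigma/E) * (1 - exp(-t/tau))
sigma/E = 493786.0000 / 9.6455e+07 = 0.0051
exp(-t/tau) = exp(-136.3 / 8.1) = 4.9210e-08
epsilon = 0.0051 * (1 - 4.9210e-08)
epsilon = 0.0051


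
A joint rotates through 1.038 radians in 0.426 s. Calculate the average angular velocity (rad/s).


omega = delta_theta / delta_t
omega = 1.038 / 0.426
omega = 2.4366


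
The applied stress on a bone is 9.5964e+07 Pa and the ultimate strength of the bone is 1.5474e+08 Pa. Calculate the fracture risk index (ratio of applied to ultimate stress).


FRI = applied / ultimate
FRI = 9.5964e+07 / 1.5474e+08
FRI = 0.6202


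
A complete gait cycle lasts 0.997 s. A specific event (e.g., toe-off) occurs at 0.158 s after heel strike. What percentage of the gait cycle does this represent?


pct = (event_time / cycle_time) * 100
pct = (0.158 / 0.997) * 100
ratio = 0.1585
pct = 15.8475


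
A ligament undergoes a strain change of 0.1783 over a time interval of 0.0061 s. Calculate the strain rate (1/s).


strain_rate = delta_strain / delta_t
strain_rate = 0.1783 / 0.0061
strain_rate = 29.2295


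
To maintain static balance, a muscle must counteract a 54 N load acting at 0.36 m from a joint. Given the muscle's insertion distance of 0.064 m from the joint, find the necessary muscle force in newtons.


F_muscle = W * d_load / d_muscle
F_muscle = 54 * 0.36 / 0.064
Numerator = 19.4400
F_muscle = 303.7500


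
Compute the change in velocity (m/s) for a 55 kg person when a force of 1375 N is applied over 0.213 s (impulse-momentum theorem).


J = F * dt = 1375 * 0.213 = 292.8750 N*s
delta_v = J / m
delta_v = 292.8750 / 55
delta_v = 5.3250


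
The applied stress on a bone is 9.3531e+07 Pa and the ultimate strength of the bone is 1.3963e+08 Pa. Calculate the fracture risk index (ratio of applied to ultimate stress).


FRI = applied / ultimate
FRI = 9.3531e+07 / 1.3963e+08
FRI = 0.6698


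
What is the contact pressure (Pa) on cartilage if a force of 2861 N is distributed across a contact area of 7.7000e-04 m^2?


P = F / A
P = 2861 / 7.7000e-04
P = 3.7156e+06


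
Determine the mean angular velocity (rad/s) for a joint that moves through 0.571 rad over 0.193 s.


omega = delta_theta / delta_t
omega = 0.571 / 0.193
omega = 2.9585


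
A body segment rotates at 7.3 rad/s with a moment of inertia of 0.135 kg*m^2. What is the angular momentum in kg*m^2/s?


L = I * omega
L = 0.135 * 7.3
L = 0.9855


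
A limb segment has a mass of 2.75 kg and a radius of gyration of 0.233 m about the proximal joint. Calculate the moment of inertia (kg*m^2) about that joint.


I = m * k^2
I = 2.75 * 0.233^2
k^2 = 0.0543
I = 0.1493


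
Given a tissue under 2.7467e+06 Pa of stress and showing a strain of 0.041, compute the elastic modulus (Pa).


E = stress / strain
E = 2.7467e+06 / 0.041
E = 6.6993e+07


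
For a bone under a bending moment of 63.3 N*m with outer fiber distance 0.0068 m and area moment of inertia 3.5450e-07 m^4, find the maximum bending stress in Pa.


sigma = M * c / I
sigma = 63.3 * 0.0068 / 3.5450e-07
M * c = 0.4304
sigma = 1.2142e+06


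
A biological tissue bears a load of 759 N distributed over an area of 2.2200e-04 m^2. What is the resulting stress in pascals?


stress = F / A
stress = 759 / 2.2200e-04
stress = 3.4189e+06


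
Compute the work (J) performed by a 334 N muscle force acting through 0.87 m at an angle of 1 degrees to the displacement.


W = F * d * cos(theta)
theta = 1 deg = 0.0175 rad
cos(theta) = 0.9998
W = 334 * 0.87 * 0.9998
W = 290.5357


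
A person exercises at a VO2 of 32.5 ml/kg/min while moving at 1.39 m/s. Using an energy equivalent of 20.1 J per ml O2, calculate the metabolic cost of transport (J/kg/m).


Power per kg = VO2 * 20.1 / 60
Power per kg = 32.5 * 20.1 / 60 = 10.8875 W/kg
Cost = power_per_kg / speed
Cost = 10.8875 / 1.39
Cost = 7.8327


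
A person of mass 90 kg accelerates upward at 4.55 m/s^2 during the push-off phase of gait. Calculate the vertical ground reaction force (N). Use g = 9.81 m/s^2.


GRF = m * (g + a)
GRF = 90 * (9.81 + 4.55)
GRF = 90 * 14.3600
GRF = 1292.4000


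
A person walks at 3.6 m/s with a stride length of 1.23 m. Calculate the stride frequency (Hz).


f = v / stride_length
f = 3.6 / 1.23
f = 2.9268


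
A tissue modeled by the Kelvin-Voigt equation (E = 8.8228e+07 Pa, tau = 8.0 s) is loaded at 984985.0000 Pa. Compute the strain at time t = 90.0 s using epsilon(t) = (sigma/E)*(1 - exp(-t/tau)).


epsilon(t) = (sigma/E) * (1 - exp(-t/tau))
sigma/E = 984985.0000 / 8.8228e+07 = 0.0112
exp(-t/tau) = exp(-90.0 / 8.0) = 1.3007e-05
epsilon = 0.0112 * (1 - 1.3007e-05)
epsilon = 0.0112


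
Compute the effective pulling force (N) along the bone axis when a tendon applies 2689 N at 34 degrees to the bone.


F_eff = F_tendon * cos(theta)
theta = 34 deg = 0.5934 rad
cos(theta) = 0.8290
F_eff = 2689 * 0.8290
F_eff = 2229.2820


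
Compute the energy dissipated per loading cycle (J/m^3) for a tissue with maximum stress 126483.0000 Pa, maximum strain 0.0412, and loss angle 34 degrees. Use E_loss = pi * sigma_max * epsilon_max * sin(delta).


E_loss = pi * sigma_max * epsilon_max * sin(delta)
delta = 34 deg = 0.5934 rad
sin(delta) = 0.5592
E_loss = pi * 126483.0000 * 0.0412 * 0.5592
E_loss = 9154.6321


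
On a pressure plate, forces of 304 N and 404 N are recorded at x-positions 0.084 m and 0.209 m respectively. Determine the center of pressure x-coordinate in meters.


COP_x = (F1*x1 + F2*x2) / (F1 + F2)
COP_x = (304*0.084 + 404*0.209) / (304 + 404)
Numerator = 109.9720
Denominator = 708
COP_x = 0.1553


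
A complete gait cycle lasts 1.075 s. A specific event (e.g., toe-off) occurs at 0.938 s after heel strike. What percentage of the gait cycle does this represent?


pct = (event_time / cycle_time) * 100
pct = (0.938 / 1.075) * 100
ratio = 0.8726
pct = 87.2558


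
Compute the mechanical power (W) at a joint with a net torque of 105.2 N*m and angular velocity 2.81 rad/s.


P = M * omega
P = 105.2 * 2.81
P = 295.6120


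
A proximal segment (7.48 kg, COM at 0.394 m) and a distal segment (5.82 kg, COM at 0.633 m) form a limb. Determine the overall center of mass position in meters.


COM = (m1*x1 + m2*x2) / (m1 + m2)
COM = (7.48*0.394 + 5.82*0.633) / (7.48 + 5.82)
Numerator = 6.6312
Denominator = 13.3000
COM = 0.4986
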